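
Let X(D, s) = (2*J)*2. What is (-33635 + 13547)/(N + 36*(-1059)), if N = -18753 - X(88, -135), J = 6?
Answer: 6696/18967 ≈ 0.35303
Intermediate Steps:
X(D, s) = 24 (X(D, s) = (2*6)*2 = 12*2 = 24)
N = -18777 (N = -18753 - 1*24 = -18753 - 24 = -18777)
(-33635 + 13547)/(N + 36*(-1059)) = (-33635 + 13547)/(-18777 + 36*(-1059)) = -20088/(-18777 - 38124) = -20088/(-56901) = -20088*(-1/56901) = 6696/18967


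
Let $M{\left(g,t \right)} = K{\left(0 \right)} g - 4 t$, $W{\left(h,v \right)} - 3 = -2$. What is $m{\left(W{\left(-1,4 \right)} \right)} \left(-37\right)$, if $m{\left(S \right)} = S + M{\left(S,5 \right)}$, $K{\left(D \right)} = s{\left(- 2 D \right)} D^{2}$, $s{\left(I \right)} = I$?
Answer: $703$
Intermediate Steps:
$W{\left(h,v \right)} = 1$ ($W{\left(h,v \right)} = 3 - 2 = 1$)
$K{\left(D \right)} = - 2 D^{3}$ ($K{\left(D \right)} = - 2 D D^{2} = - 2 D^{3}$)
$M{\left(g,t \right)} = - 4 t$ ($M{\left(g,t \right)} = - 2 \cdot 0^{3} g - 4 t = \left(-2\right) 0 g - 4 t = 0 g - 4 t = 0 - 4 t = - 4 t$)
$m{\left(S \right)} = -20 + S$ ($m{\left(S \right)} = S - 20 = -20 + S$)
$m{\left(W{\left(-1,4 \right)} \right)} \left(-37\right) = \left(-20 + 1\right) \left(-37\right) = \left(-19\right) \left(-37\right) = 703$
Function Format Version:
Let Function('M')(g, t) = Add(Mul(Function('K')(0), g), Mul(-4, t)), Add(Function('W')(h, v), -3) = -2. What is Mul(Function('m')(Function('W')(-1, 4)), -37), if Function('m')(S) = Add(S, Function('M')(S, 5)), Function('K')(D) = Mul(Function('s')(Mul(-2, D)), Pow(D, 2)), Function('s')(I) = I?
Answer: 703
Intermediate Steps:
Function('W')(h, v) = 1 (Function('W')(h, v) = Add(3, -2) = 1)
Function('K')(D) = Mul(-2, Pow(D, 3)) (Function('K')(D) = Mul(Mul(-2, D), Pow(D, 2)) = Mul(-2, Pow(D, 3)))
Function('M')(g, t) = Mul(-4, t) (Function('M')(g, t) = Add(Mul(Mul(-2, Pow(0, 3)), g), Mul(-4, t)) = Add(Mul(Mul(-2, 0), g), Mul(-4, t)) = Add(Mul(0, g), Mul(-4, t)) = Add(0, Mul(-4, t)) = Mul(-4, t))
Function('m')(S) = Add(-20, S) (Function('m')(S) = Add(S, Mul(-4, 5)) = Add(S, -20) = Add(-20, S))
Mul(Function('m')(Function('W')(-1, 4)), -37) = Mul(Add(-20, 1), -37) = Mul(-19, -37) = 703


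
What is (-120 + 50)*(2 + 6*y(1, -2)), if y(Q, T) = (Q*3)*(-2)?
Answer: 2380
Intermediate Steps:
y(Q, T) = -6*Q (y(Q, T) = (3*Q)*(-2) = -6*Q)
(-120 + 50)*(2 + 6*y(1, -2)) = (-120 + 50)*(2 + 6*(-6*1)) = -70*(2 + 6*(-6)) = -70*(2 - 36) = -70*(-34) = 2380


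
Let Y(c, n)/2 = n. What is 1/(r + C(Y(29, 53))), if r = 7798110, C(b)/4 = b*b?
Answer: 1/7843054 ≈ 1.2750e-7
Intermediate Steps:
Y(c, n) = 2*n
C(b) = 4*b² (C(b) = 4*(b*b) = 4*b²)
1/(r + C(Y(29, 53))) = 1/(7798110 + 4*(2*53)²) = 1/(7798110 + 4*106²) = 1/(7798110 + 4*11236) = 1/(7798110 + 44944) = 1/7843054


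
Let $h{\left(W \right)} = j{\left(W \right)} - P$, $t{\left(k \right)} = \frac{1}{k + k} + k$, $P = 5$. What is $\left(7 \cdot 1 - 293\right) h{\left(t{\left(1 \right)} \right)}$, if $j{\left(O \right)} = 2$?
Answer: $858$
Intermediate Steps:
$t{\left(k \right)} = k + \frac{1}{2 k}$ ($t{\left(k \right)} = \frac{1}{2 k} + k = k + \frac{1}{2 k}$)
$h{\left(W \right)} = -3$ ($h{\left(W \right)} = 2 - 5 = -3$)
$\left(7 \cdot 1 - 293\right) h{\left(t{\left(1 \right)} \right)} = \left(7 \cdot 1 - 293\right) \left(-3\right) = \left(7 - 293\right) \left(-3\right) = \left(-286\right) \left(-3\right) = 858$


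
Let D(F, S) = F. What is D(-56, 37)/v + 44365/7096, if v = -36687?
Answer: 232573733/37190136 ≈ 6.2536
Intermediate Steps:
D(-56, 37)/v + 44365/7096 = -56/(-36687) + 44365/7096 = -56*(-1/36687) + 44365*(1/7096) = 8/5241 + 44365/7096 = 232573733/37190136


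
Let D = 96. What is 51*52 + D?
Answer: 2748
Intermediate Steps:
51*52 + D = 51*52 + 96 = 2652 + 96 = 2748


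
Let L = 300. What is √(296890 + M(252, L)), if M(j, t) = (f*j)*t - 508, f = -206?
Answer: 11*I*√126258 ≈ 3908.6*I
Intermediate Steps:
M(j, t) = -508 - 206*j*t (M(j, t) = (-206*j)*t - 508 = -206*j*t - 508 = -508 - 206*j*t)
√(296890 + M(252, L)) = √(296890 + (-508 - 206*252*300)) = √(296890 + (-508 - 15573600)) = √(296890 - 15574108) = √(-15277218) = 11*I*√126258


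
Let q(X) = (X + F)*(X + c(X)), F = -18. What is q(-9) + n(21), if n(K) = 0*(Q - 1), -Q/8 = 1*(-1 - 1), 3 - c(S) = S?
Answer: -81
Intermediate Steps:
c(S) = 3 - S
Q = 16 (Q = -8*(-1 - 1) = -8*(-2) = 16)
q(X) = -54 + 3*X (q(X) = (X - 18)*(X + (3 - X)) = (-18 + X)*3 = -54 + 3*X)
n(K) = 0 (n(K) = 0*(16 - 1) = 0*15 = 0)
q(-9) + n(21) = (-54 + 3*(-9)) + 0 = (-54 - 27) + 0 = -81 + 0 = -81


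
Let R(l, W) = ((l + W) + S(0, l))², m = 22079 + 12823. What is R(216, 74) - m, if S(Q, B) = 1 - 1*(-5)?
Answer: 52714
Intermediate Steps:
S(Q, B) = 6 (S(Q, B) = 1 + 5 = 6)
m = 34902
R(l, W) = (6 + W + l)² (R(l, W) = ((l + W) + 6)² = ((W + l) + 6)² = (6 + W + l)²)
R(216, 74) - m = (6 + 74 + 216)² - 1*34902 = 296² - 34902 = 87616 - 34902 = 52714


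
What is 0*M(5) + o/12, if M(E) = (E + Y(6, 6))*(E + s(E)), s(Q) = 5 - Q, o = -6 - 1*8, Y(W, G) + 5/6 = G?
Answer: -7/6 ≈ -1.1667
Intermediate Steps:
Y(W, G) = -⅚ + G
o = -14 (o = -6 - 8 = -14)
M(E) = 155/6 + 5*E (M(E) = (E + (-⅚ + 6))*(E + (5 - E)) = (E + 31/6)*5 = (31/6 + E)*5 = 155/6 + 5*E)
0*M(5) + o/12 = 0*(155/6 + 5*5) - 14/12 = 0*(155/6 + 25) - 14*1/12 = 0*(305/6) - 7/6 = 0 - 7/6 = -7/6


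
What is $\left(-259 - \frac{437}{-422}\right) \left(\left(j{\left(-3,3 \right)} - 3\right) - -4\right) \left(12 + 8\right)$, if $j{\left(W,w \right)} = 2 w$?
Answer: $- \frac{7620270}{211} \approx -36115.0$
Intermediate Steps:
$\left(-259 - \frac{437}{-422}\right) \left(\left(j{\left(-3,3 \right)} - 3\right) - -4\right) \left(12 + 8\right) = \left(-259 - \frac{437}{-422}\right) \left(\left(2 \cdot 3 - 3\right) - -4\right) \left(12 + 8\right) = \left(-259 - - \frac{437}{422}\right) \left(\left(6 - 3\right) + 4\right) 20 = \left(-259 + \frac{437}{422}\right) \left(3 + 4\right) 20 = - \frac{108861 \cdot 7 \cdot 20}{422} = \left(- \frac{108861}{422}\right) 140 = - \frac{7620270}{211}$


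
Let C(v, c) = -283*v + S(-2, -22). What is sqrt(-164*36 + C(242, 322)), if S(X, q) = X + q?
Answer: I*sqrt(74414) ≈ 272.79*I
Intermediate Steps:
C(v, c) = -24 - 283*v (C(v, c) = -283*v + (-2 - 22) = -283*v - 24 = -24 - 283*v)
sqrt(-164*36 + C(242, 322)) = sqrt(-164*36 + (-24 - 283*242)) = sqrt(-5904 + (-24 - 68486)) = sqrt(-5904 - 68510) = sqrt(-74414) = I*sqrt(74414)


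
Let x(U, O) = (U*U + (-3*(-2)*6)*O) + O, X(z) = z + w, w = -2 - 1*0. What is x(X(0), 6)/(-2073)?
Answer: -226/2073 ≈ -0.10902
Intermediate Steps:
w = -2 (w = -2 + 0 = -2)
X(z) = -2 + z (X(z) = z - 2 = -2 + z)
x(U, O) = U² + 37*O (x(U, O) = (U² + (6*6)*O) + O = (U² + 36*O) + O = U² + 37*O)
x(X(0), 6)/(-2073) = ((-2 + 0)² + 37*6)/(-2073) = ((-2)² + 222)*(-1/2073) = (4 + 222)*(-1/2073) = 226*(-1/2073) = -226/2073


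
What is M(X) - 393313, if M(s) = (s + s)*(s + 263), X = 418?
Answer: 176003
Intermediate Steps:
M(s) = 2*s*(263 + s) (M(s) = (2*s)*(263 + s) = 2*s*(263 + s))
M(X) - 393313 = 2*418*(263 + 418) - 393313 = 2*418*681 - 393313 = 569316 - 393313 = 176003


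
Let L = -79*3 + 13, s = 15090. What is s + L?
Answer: 14866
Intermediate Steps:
L = -224 (L = -237 + 13 = -224)
s + L = 15090 - 224 = 14866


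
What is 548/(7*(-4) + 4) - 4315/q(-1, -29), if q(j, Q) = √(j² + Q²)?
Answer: -137/6 - 4315*√842/842 ≈ -171.54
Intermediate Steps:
q(j, Q) = √(Q² + j²)
548/(7*(-4) + 4) - 4315/q(-1, -29) = 548/(7*(-4) + 4) - 4315/√((-29)² + (-1)²) = 548/(-28 + 4) - 4315/√(841 + 1) = 548/(-24) - 4315*√842/842 = 548*(-1/24) - 4315*√842/842 = -137/6 - 4315*√842/842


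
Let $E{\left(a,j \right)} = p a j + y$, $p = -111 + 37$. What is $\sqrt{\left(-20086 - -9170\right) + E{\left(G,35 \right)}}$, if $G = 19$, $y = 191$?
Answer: $i \sqrt{59935} \approx 244.82 i$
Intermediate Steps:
$p = -74$
$E{\left(a,j \right)} = 191 - 74 a j$ ($E{\left(a,j \right)} = - 74 a j + 191 = 191 - 74 a j$)
$\sqrt{\left(-20086 - -9170\right) + E{\left(G,35 \right)}} = \sqrt{\left(-20086 - -9170\right) + \left(191 - 1406 \cdot 35\right)} = \sqrt{\left(-20086 + 9170\right) + \left(191 - 49210\right)} = \sqrt{-10916 - 49019} = \sqrt{-59935} = i \sqrt{59935}$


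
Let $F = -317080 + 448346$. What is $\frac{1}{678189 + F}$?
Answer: $\frac{1}{809455} \approx 1.2354 \cdot 10^{-6}$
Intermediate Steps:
$F = 131266$
$\frac{1}{678189 + F} = \frac{1}{678189 + 131266} = \frac{1}{809455}$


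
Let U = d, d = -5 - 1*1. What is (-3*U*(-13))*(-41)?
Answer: 9594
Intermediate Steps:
d = -6 (d = -5 - 1 = -6)
U = -6
(-3*U*(-13))*(-41) = (-3*(-6)*(-13))*(-41) = (18*(-13))*(-41) = -234*(-41) = 9594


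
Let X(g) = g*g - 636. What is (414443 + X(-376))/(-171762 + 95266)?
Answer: -555183/76496 ≈ -7.2577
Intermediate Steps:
X(g) = -636 + g² (X(g) = g² - 636 = -636 + g²)
(414443 + X(-376))/(-171762 + 95266) = (414443 + (-636 + (-376)²))/(-171762 + 95266) = (414443 + (-636 + 141376))/(-76496) = (414443 + 140740)*(-1/76496) = 555183*(-1/76496) = -555183/76496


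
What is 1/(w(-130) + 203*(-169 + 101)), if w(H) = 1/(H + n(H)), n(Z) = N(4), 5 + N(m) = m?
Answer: -131/1808325 ≈ -7.2443e-5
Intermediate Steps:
N(m) = -5 + m
n(Z) = -1 (n(Z) = -5 + 4 = -1)
w(H) = 1/(-1 + H) (w(H) = 1/(H - 1) = 1/(-1 + H))
1/(w(-130) + 203*(-169 + 101)) = 1/(1/(-1 - 130) + 203*(-169 + 101)) = 1/(1/(-131) + 203*(-68)) = 1/(-1/131 - 13804) = 1/(-1808325/131) = -131/1808325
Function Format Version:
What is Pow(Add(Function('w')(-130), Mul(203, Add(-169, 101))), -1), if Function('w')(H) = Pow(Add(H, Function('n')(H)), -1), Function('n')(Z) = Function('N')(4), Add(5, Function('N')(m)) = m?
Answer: Rational(-131, 1808325) ≈ -7.2443e-5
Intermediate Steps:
Function('N')(m) = Add(-5, m)
Function('n')(Z) = -1 (Function('n')(Z) = Add(-5, 4) = -1)
Function('w')(H) = Pow(Add(-1, H), -1) (Function('w')(H) = Pow(Add(H, -1), -1) = Pow(Add(-1, H), -1))
Pow(Add(Function('w')(-130), Mul(203, Add(-169, 101))), -1) = Pow(Add(Pow(Add(-1, -130), -1), Mul(203, Add(-169, 101))), -1) = Pow(Add(Pow(-131, -1), Mul(203, -68)), -1) = Pow(Add(Rational(-1, 131), -13804), -1) = Pow(Rational(-1808325, 131), -1) = Rational(-131, 1808325)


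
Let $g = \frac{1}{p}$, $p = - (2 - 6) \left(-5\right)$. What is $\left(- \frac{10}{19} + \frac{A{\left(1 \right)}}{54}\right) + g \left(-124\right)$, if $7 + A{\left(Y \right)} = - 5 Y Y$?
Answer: $\frac{4661}{855} \approx 5.4515$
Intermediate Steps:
$A{\left(Y \right)} = -7 - 5 Y^{2}$ ($A{\left(Y \right)} = -7 + - 5 Y Y = -7 - 5 Y^{2}$)
$p = -20$ ($p = - (2 - 6) \left(-5\right) = \left(-1\right) \left(-4\right) \left(-5\right) = 4 \left(-5\right) = -20$)
$g = - \frac{1}{20}$ ($g = \frac{1}{-20} = - \frac{1}{20} \approx -0.05$)
$\left(- \frac{10}{19} + \frac{A{\left(1 \right)}}{54}\right) + g \left(-124\right) = \left(- \frac{10}{19} + \frac{-7 - 5 \cdot 1^{2}}{54}\right) - - \frac{31}{5} = \left(\left(-10\right) \frac{1}{19} + \left(-7 - 5\right) \frac{1}{54}\right) + \frac{31}{5} = \left(- \frac{10}{19} + \left(-7 - 5\right) \frac{1}{54}\right) + \frac{31}{5} = \left(- \frac{10}{19} - \frac{2}{9}\right) + \frac{31}{5} = - \frac{128}{171} + \frac{31}{5} = \frac{4661}{855}$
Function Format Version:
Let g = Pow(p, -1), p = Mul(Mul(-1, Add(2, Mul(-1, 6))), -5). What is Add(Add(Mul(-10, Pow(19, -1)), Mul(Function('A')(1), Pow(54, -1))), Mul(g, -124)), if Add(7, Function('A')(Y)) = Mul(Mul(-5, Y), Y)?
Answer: Rational(4661, 855) ≈ 5.4515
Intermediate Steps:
Function('A')(Y) = Add(-7, Mul(-5, Pow(Y, 2))) (Function('A')(Y) = Add(-7, Mul(Mul(-5, Y), Y)) = Add(-7, Mul(-5, Pow(Y, 2))))
p = -20 (p = Mul(Mul(-1, Add(2, -6)), -5) = Mul(Mul(-1, -4), -5) = Mul(4, -5) = -20)
g = Rational(-1, 20) (g = Pow(-20, -1) = Rational(-1, 20) ≈ -0.050000)
Add(Add(Mul(-10, Pow(19, -1)), Mul(Function('A')(1), Pow(54, -1))), Mul(g, -124)) = Add(Add(Mul(-10, Pow(19, -1)), Mul(Add(-7, Mul(-5, Pow(1, 2))), Pow(54, -1))), Mul(Rational(-1, 20), -124)) = Add(Add(Mul(-10, Rational(1, 19)), Mul(Add(-7, Mul(-5, 1)), Rational(1, 54))), Rational(31, 5)) = Add(Add(Rational(-10, 19), Mul(Add(-7, -5), Rational(1, 54))), Rational(31, 5)) = Add(Add(Rational(-10, 19), Mul(-12, Rational(1, 54))), Rational(31, 5)) = Add(Add(Rational(-10, 19), Rational(-2, 9)), Rational(31, 5)) = Add(Rational(-128, 171), Rational(31, 5)) = Rational(4661, 855)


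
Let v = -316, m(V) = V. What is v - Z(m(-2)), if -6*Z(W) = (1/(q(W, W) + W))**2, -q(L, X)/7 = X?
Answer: -273023/864 ≈ -316.00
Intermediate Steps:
q(L, X) = -7*X
Z(W) = -1/(216*W**2) (Z(W) = -1/(6*(-7*W + W)**2) = -1/(36*W**2)/6 = -1/(216*W**2))
v - Z(m(-2)) = -316 - (-1)/(216*(-2)**2) = -316 - (-1)/(216*4) = -316 - 1*(-1/864) = -316 + 1/864 = -273023/864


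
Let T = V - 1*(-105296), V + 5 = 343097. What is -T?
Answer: -448388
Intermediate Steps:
V = 343092 (V = -5 + 343097 = 343092)
T = 448388 (T = 343092 - 1*(-105296) = 343092 + 105296 = 448388)
-T = -1*448388 = -448388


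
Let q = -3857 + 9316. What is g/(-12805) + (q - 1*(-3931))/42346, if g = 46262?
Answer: -919385851/271120265 ≈ -3.3911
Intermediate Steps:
q = 5459
g/(-12805) + (q - 1*(-3931))/42346 = 46262/(-12805) + (5459 - 1*(-3931))/42346 = 46262*(-1/12805) + (5459 + 3931)*(1/42346) = -46262/12805 + 9390*(1/42346) = -46262/12805 + 4695/21173 = -919385851/271120265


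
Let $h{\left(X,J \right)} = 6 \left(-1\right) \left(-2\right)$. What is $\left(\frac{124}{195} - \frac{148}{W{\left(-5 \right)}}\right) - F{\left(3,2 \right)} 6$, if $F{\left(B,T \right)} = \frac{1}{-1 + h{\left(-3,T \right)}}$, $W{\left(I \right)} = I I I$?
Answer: $\frac{68342}{53625} \approx 1.2744$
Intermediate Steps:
$W{\left(I \right)} = I^{3}$ ($W{\left(I \right)} = I^{2} I = I^{3}$)
$h{\left(X,J \right)} = 12$ ($h{\left(X,J \right)} = \left(-6\right) \left(-2\right) = 12$)
$F{\left(B,T \right)} = \frac{1}{11}$ ($F{\left(B,T \right)} = \frac{1}{-1 + 12} = \frac{1}{11}$)
$\left(\frac{124}{195} - \frac{148}{W{\left(-5 \right)}}\right) - F{\left(3,2 \right)} 6 = \left(\frac{124}{195} - \frac{148}{\left(-5\right)^{3}}\right) - \frac{1}{11} \cdot 6 = \left(124 \cdot \frac{1}{195} - \frac{148}{-125}\right) - \frac{6}{11} = \left(\frac{124}{195} - - \frac{148}{125}\right) - \frac{6}{11} = \left(\frac{124}{195} + \frac{148}{125}\right) - \frac{6}{11} = \frac{8872}{4875} - \frac{6}{11} = \frac{68342}{53625}$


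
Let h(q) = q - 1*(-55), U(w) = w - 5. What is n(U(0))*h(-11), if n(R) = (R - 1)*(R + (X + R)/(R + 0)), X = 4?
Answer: 6336/5 ≈ 1267.2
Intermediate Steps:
U(w) = -5 + w
n(R) = (-1 + R)*(R + (4 + R)/R) (n(R) = (R - 1)*(R + (4 + R)/(R + 0)) = (-1 + R)*(R + (4 + R)/R))
h(q) = 55 + q (h(q) = q + 55 = 55 + q)
n(U(0))*h(-11) = (3 + (-5 + 0)**2 - 4/(-5 + 0))*(55 - 11) = (3 + (-5)**2 - 4/(-5))*44 = (3 + 25 - 4*(-1/5))*44 = (3 + 25 + 4/5)*44 = (144/5)*44 = 6336/5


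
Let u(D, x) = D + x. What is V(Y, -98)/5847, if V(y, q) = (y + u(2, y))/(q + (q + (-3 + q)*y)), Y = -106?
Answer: -7/2048399 ≈ -3.4173e-6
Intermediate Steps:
V(y, q) = (2 + 2*y)/(2*q + y*(-3 + q)) (V(y, q) = (y + (2 + y))/(q + (q + (-3 + q)*y)) = (2 + 2*y)/(q + (q + y*(-3 + q))) = (2 + 2*y)/(2*q + y*(-3 + q)))
V(Y, -98)/5847 = (2*(1 - 106)/(-3*(-106) + 2*(-98) - 98*(-106)))/5847 = (2*(-105)/(318 - 196 + 10388))*(1/5847) = (2*(-105)/10510)*(1/5847) = (2*(1/10510)*(-105))*(1/5847) = -21/1051*1/5847 = -7/2048399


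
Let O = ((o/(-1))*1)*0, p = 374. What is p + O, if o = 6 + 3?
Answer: 374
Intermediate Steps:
o = 9
O = 0 (O = ((9/(-1))*1)*0 = ((9*(-1))*1)*0 = -9*1*0 = -9*0 = 0)
p + O = 374 + 0 = 374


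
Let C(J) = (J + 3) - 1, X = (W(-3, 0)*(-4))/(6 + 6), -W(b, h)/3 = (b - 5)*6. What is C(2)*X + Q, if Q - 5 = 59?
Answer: -128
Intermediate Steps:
Q = 64 (Q = 5 + 59 = 64)
W(b, h) = 90 - 18*b (W(b, h) = -3*(b - 5)*6 = -3*(-5 + b)*6 = -3*(-30 + 6*b) = 90 - 18*b)
X = -48 (X = ((90 - 18*(-3))*(-4))/(6 + 6) = ((90 + 54)*(-4))/12 = (144*(-4))*(1/12) = -576*1/12 = -48)
C(J) = 2 + J (C(J) = (3 + J) - 1 = 2 + J)
C(2)*X + Q = (2 + 2)*(-48) + 64 = 4*(-48) + 64 = -192 + 64 = -128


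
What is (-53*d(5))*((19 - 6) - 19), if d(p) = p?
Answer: 1590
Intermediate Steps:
(-53*d(5))*((19 - 6) - 19) = (-53*5)*((19 - 6) - 19) = -265*(13 - 19) = -265*(-6) = 1590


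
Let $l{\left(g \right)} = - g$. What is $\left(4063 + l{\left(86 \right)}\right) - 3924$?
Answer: $53$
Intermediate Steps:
$\left(4063 + l{\left(86 \right)}\right) - 3924 = \left(4063 - 86\right) - 3924 = 3977 - 3924 = 53$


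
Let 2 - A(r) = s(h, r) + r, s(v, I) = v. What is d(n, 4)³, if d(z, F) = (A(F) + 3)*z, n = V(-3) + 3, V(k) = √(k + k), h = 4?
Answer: 729 - 567*I*√6 ≈ 729.0 - 1388.9*I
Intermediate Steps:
V(k) = √2*√k (V(k) = √(2*k) = √2*√k)
A(r) = -2 - r (A(r) = 2 - (4 + r) = 2 + (-4 - r) = -2 - r)
n = 3 + I*√6 (n = √2*√(-3) + 3 = √2*(I*√3) + 3 = I*√6 + 3 = 3 + I*√6 ≈ 3.0 + 2.4495*I)
d(z, F) = z*(1 - F) (d(z, F) = ((-2 - F) + 3)*z = (1 - F)*z = z*(1 - F))
d(n, 4)³ = ((3 + I*√6)*(1 - 1*4))³ = ((3 + I*√6)*(1 - 4))³ = ((3 + I*√6)*(-3))³ = (-9 - 3*I*√6)³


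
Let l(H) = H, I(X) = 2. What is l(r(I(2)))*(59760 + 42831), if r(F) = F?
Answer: 205182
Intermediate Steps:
l(r(I(2)))*(59760 + 42831) = 2*(59760 + 42831) = 2*102591 = 205182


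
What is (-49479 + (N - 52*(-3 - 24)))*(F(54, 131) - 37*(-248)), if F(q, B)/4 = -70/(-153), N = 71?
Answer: -67407600832/153 ≈ -4.4057e+8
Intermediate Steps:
F(q, B) = 280/153 (F(q, B) = 4*(-70/(-153)) = 4*(-70*(-1/153)) = 4*(70/153) = 280/153)
(-49479 + (N - 52*(-3 - 24)))*(F(54, 131) - 37*(-248)) = (-49479 + (71 - 52*(-3 - 24)))*(280/153 - 37*(-248)) = (-49479 + (71 - 52*(-27)))*(280/153 + 9176) = (-49479 + (71 + 1404))*(1404208/153) = (-49479 + 1475)*(1404208/153) = -48004*1404208/153 = -67407600832/153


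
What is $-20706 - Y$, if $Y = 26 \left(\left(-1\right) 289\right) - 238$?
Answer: $-12954$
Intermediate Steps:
$Y = -7752$ ($Y = 26 \left(-289\right) - 238 = -7514 - 238 = -7752$)
$-20706 - Y = -20706 - -7752 = -20706 + 7752 = -12954$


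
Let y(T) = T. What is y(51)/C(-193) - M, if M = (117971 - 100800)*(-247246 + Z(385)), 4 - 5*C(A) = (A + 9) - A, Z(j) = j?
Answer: 4238850180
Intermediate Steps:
C(A) = -1 (C(A) = ⅘ - ((A + 9) - A)/5 = ⅘ - ((9 + A) - A)/5 = ⅘ - ⅕*9 = ⅘ - 9/5 = -1)
M = -4238850231 (M = (117971 - 100800)*(-247246 + 385) = 17171*(-246861) = -4238850231)
y(51)/C(-193) - M = 51/(-1) - 1*(-4238850231) = 51*(-1) + 4238850231 = -51 + 4238850231 = 4238850180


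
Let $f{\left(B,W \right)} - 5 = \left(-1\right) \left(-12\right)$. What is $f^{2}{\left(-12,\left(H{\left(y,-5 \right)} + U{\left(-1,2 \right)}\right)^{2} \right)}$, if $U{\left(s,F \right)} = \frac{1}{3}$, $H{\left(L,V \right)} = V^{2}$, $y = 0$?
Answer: $289$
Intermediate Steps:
$U{\left(s,F \right)} = \frac{1}{3}$
$f{\left(B,W \right)} = 17$ ($f{\left(B,W \right)} = 5 - -12 = 5 + 12 = 17$)
$f^{2}{\left(-12,\left(H{\left(y,-5 \right)} + U{\left(-1,2 \right)}\right)^{2} \right)} = 17^{2} = 289$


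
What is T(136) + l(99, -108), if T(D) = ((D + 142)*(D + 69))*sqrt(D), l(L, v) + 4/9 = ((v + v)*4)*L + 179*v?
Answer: -943816/9 + 113980*sqrt(34) ≈ 5.5974e+5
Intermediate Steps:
l(L, v) = -4/9 + 179*v + 8*L*v (l(L, v) = -4/9 + (((v + v)*4)*L + 179*v) = -4/9 + (((2*v)*4)*L + 179*v) = -4/9 + ((8*v)*L + 179*v) = -4/9 + (8*L*v + 179*v) = -4/9 + (179*v + 8*L*v) = -4/9 + 179*v + 8*L*v)
T(D) = sqrt(D)*(69 + D)*(142 + D) (T(D) = ((142 + D)*(69 + D))*sqrt(D) = ((69 + D)*(142 + D))*sqrt(D) = sqrt(D)*(69 + D)*(142 + D))
T(136) + l(99, -108) = sqrt(136)*(9798 + 136**2 + 211*136) + (-4/9 + 179*(-108) + 8*99*(-108)) = (2*sqrt(34))*(9798 + 18496 + 28696) + (-4/9 - 19332 - 85536) = (2*sqrt(34))*56990 - 943816/9 = 113980*sqrt(34) - 943816/9 = -943816/9 + 113980*sqrt(34)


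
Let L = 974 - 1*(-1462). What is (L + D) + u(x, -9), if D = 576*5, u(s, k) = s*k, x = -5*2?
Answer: 5406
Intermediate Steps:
L = 2436 (L = 974 + 1462 = 2436)
x = -10
u(s, k) = k*s
D = 2880
(L + D) + u(x, -9) = (2436 + 2880) - 9*(-10) = 5316 + 90 = 5406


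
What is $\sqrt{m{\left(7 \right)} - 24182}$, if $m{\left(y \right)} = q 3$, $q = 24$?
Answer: $i \sqrt{24110} \approx 155.27 i$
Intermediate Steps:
$m{\left(y \right)} = 72$ ($m{\left(y \right)} = 24 \cdot 3 = 72$)
$\sqrt{m{\left(7 \right)} - 24182} = \sqrt{72 - 24182} = \sqrt{-24110} = i \sqrt{24110}$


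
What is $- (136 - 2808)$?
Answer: $2672$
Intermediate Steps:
$- (136 - 2808) = \left(-1\right) \left(-2672\right) = 2672$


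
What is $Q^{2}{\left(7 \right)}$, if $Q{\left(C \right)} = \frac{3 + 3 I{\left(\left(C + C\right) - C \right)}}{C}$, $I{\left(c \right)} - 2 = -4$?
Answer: $\frac{9}{49} \approx 0.18367$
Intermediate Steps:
$I{\left(c \right)} = -2$ ($I{\left(c \right)} = 2 - 4 = -2$)
$Q{\left(C \right)} = - \frac{3}{C}$ ($Q{\left(C \right)} = \frac{3 + 3 \left(-2\right)}{C} = \frac{3 - 6}{C} = - \frac{3}{C}$)
$Q^{2}{\left(7 \right)} = \left(- \frac{3}{7}\right)^{2} = \frac{9}{49}$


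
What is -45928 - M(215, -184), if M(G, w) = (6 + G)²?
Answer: -94769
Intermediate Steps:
-45928 - M(215, -184) = -45928 - (6 + 215)² = -45928 - 1*221² = -45928 - 1*48841 = -45928 - 48841 = -94769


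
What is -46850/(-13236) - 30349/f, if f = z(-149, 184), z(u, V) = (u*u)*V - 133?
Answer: 10609642777/3003727102 ≈ 3.5322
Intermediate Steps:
z(u, V) = -133 + V*u**2 (z(u, V) = u**2*V - 133 = V*u**2 - 133 = -133 + V*u**2)
f = 4084851 (f = -133 + 184*(-149)**2 = -133 + 184*22201 = -133 + 4084984 = 4084851)
-46850/(-13236) - 30349/f = -46850/(-13236) - 30349/4084851 = -46850*(-1/13236) - 30349*1/4084851 = 23425/6618 - 30349/4084851 = 10609642777/3003727102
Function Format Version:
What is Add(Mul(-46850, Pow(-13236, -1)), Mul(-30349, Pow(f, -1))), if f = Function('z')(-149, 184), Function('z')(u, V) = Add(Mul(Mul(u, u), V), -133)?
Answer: Rational(10609642777, 3003727102) ≈ 3.5322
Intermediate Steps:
Function('z')(u, V) = Add(-133, Mul(V, Pow(u, 2))) (Function('z')(u, V) = Add(Mul(Pow(u, 2), V), -133) = Add(Mul(V, Pow(u, 2)), -133) = Add(-133, Mul(V, Pow(u, 2))))
f = 4084851 (f = Add(-133, Mul(184, Pow(-149, 2))) = Add(-133, Mul(184, 22201)) = Add(-133, 4084984) = 4084851)
Add(Mul(-46850, Pow(-13236, -1)), Mul(-30349, Pow(f, -1))) = Add(Mul(-46850, Pow(-13236, -1)), Mul(-30349, Pow(4084851, -1))) = Add(Mul(-46850, Rational(-1, 13236)), Mul(-30349, Rational(1, 4084851))) = Add(Rational(23425, 6618), Rational(-30349, 4084851)) = Rational(10609642777, 3003727102)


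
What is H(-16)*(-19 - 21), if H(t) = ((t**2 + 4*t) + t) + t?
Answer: -6400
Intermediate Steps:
H(t) = t**2 + 6*t (H(t) = (t**2 + 5*t) + t = t**2 + 6*t)
H(-16)*(-19 - 21) = (-16*(6 - 16))*(-19 - 21) = -16*(-10)*(-40) = 160*(-40) = -6400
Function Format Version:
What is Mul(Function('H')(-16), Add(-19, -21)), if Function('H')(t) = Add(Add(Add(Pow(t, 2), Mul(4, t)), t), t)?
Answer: -6400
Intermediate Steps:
Function('H')(t) = Add(Pow(t, 2), Mul(6, t)) (Function('H')(t) = Add(Add(Pow(t, 2), Mul(5, t)), t) = Add(Pow(t, 2), Mul(6, t)))
Mul(Function('H')(-16), Add(-19, -21)) = Mul(Mul(-16, Add(6, -16)), Add(-19, -21)) = Mul(Mul(-16, -10), -40) = Mul(160, -40) = -6400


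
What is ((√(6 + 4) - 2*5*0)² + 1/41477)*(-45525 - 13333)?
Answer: -24412591518/41477 ≈ -5.8858e+5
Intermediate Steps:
((√(6 + 4) - 2*5*0)² + 1/41477)*(-45525 - 13333) = ((√10 - 10*0)² + 1/41477)*(-58858) = ((√10 + 0)² + 1/41477)*(-58858) = ((√10)² + 1/41477)*(-58858) = (10 + 1/41477)*(-58858) = (414771/41477)*(-58858) = -24412591518/41477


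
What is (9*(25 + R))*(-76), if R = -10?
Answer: -10260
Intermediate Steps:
(9*(25 + R))*(-76) = (9*(25 - 10))*(-76) = (9*15)*(-76) = 135*(-76) = -10260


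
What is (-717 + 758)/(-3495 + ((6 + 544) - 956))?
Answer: -41/3901 ≈ -0.010510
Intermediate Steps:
(-717 + 758)/(-3495 + ((6 + 544) - 956)) = 41/(-3495 + (550 - 956)) = 41/(-3495 - 406) = 41/(-3901) = 41*(-1/3901) = -41/3901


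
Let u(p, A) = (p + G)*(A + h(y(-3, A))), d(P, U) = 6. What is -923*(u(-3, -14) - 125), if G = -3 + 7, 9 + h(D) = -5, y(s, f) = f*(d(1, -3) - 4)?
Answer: 141219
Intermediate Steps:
y(s, f) = 2*f (y(s, f) = f*(6 - 4) = f*2 = 2*f)
h(D) = -14 (h(D) = -9 - 5 = -14)
G = 4
u(p, A) = (-14 + A)*(4 + p) (u(p, A) = (p + 4)*(A - 14) = (4 + p)*(-14 + A) = (-14 + A)*(4 + p))
-923*(u(-3, -14) - 125) = -923*((-56 - 14*(-3) + 4*(-14) - 14*(-3)) - 125) = -923*((-56 + 42 - 56 + 42) - 125) = -923*(-28 - 125) = -923*(-153) = 141219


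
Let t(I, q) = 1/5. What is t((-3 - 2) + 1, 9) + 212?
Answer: 1061/5 ≈ 212.20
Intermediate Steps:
t(I, q) = ⅕
t((-3 - 2) + 1, 9) + 212 = ⅕ + 212 = 1061/5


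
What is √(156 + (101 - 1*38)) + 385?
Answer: 385 + √219 ≈ 399.80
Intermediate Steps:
√(156 + (101 - 1*38)) + 385 = √(156 + (101 - 38)) + 385 = √(156 + 63) + 385 = √219 + 385 = 385 + √219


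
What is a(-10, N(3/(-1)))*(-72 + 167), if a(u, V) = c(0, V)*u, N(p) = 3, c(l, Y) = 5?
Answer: -4750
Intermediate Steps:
a(u, V) = 5*u
a(-10, N(3/(-1)))*(-72 + 167) = (5*(-10))*(-72 + 167) = -50*95 = -4750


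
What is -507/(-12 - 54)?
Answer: 169/22 ≈ 7.6818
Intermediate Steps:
-507/(-12 - 54) = -507/(-66) = -507*(-1/66) = 169/22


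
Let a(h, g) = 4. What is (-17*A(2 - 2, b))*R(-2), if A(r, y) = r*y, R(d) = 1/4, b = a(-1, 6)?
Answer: 0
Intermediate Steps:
b = 4
R(d) = 1/4
(-17*A(2 - 2, b))*R(-2) = -17*(2 - 2)*4*(1/4) = -0*4*(1/4) = -17*0*(1/4) = 0*(1/4) = 0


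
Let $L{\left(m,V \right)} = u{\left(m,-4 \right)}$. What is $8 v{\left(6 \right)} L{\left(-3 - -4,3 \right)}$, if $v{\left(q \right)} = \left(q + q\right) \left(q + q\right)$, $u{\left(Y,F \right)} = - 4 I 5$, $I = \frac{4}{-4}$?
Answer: $23040$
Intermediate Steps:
$I = -1$ ($I = 4 \left(- \frac{1}{4}\right) = -1$)
$u{\left(Y,F \right)} = 20$ ($u{\left(Y,F \right)} = \left(-4\right) \left(-1\right) 5 = 4 \cdot 5 = 20$)
$L{\left(m,V \right)} = 20$
$v{\left(q \right)} = 4 q^{2}$ ($v{\left(q \right)} = 2 q 2 q = 4 q^{2}$)
$8 v{\left(6 \right)} L{\left(-3 - -4,3 \right)} = 8 \cdot 4 \cdot 6^{2} \cdot 20 = 8 \cdot 4 \cdot 36 \cdot 20 = 8 \cdot 144 \cdot 20 = 1152 \cdot 20 = 23040$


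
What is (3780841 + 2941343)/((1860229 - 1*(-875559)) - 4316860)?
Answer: -280091/65878 ≈ -4.2517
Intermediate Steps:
(3780841 + 2941343)/((1860229 - 1*(-875559)) - 4316860) = 6722184/((1860229 + 875559) - 4316860) = 6722184/(2735788 - 4316860) = 6722184/(-1581072) = 6722184*(-1/1581072) = -280091/65878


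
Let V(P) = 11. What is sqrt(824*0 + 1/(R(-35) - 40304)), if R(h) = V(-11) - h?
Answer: I*sqrt(40258)/40258 ≈ 0.004984*I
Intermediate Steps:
R(h) = 11 - h
sqrt(824*0 + 1/(R(-35) - 40304)) = sqrt(824*0 + 1/((11 - 1*(-35)) - 40304)) = sqrt(0 + 1/((11 + 35) - 40304)) = sqrt(0 + 1/(46 - 40304)) = sqrt(0 + 1/(-40258)) = sqrt(0 - 1/40258) = sqrt(-1/40258) = I*sqrt(40258)/40258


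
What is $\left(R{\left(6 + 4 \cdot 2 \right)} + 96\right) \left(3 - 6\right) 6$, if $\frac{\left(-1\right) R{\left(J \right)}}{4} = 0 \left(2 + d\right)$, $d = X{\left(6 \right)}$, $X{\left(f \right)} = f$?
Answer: $-1728$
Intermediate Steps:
$d = 6$
$R{\left(J \right)} = 0$ ($R{\left(J \right)} = - 4 \cdot 0 \left(2 + 6\right) = - 4 \cdot 0 \cdot 8 = \left(-4\right) 0 = 0$)
$\left(R{\left(6 + 4 \cdot 2 \right)} + 96\right) \left(3 - 6\right) 6 = \left(0 + 96\right) \left(3 - 6\right) 6 = 96 \left(\left(-3\right) 6\right) = 96 \left(-18\right) = -1728$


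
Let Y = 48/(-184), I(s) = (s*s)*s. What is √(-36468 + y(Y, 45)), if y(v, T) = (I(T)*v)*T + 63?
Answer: 3*I*√65016055/23 ≈ 1051.7*I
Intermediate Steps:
I(s) = s³ (I(s) = s²*s = s³)
Y = -6/23 (Y = 48*(-1/184) = -6/23 ≈ -0.26087)
y(v, T) = 63 + v*T⁴ (y(v, T) = (T³*v)*T + 63 = (v*T³)*T + 63 = v*T⁴ + 63 = 63 + v*T⁴)
√(-36468 + y(Y, 45)) = √(-36468 + (63 - 6/23*45⁴)) = √(-36468 + (63 - 6/23*4100625)) = √(-36468 + (63 - 24603750/23)) = √(-36468 - 24602301/23) = √(-25441065/23) = 3*I*√65016055/23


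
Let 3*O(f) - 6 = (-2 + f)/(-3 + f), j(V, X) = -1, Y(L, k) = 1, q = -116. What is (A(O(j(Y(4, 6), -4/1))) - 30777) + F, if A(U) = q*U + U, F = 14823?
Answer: -64851/4 ≈ -16213.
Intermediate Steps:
O(f) = 2 + (-2 + f)/(3*(-3 + f)) (O(f) = 2 + ((-2 + f)/(-3 + f))/3 = 2 + (-2 + f)/(3*(-3 + f)))
A(U) = -115*U (A(U) = -116*U + U = -115*U)
(A(O(j(Y(4, 6), -4/1))) - 30777) + F = (-115*(-20 + 7*(-1))/(3*(-3 - 1)) - 30777) + 14823 = (-115*(-20 - 7)/(3*(-4)) - 30777) + 14823 = (-115*(-1)*(-27)/(3*4) - 30777) + 14823 = (-115*9/4 - 30777) + 14823 = (-1035/4 - 30777) + 14823 = -124143/4 + 14823 = -64851/4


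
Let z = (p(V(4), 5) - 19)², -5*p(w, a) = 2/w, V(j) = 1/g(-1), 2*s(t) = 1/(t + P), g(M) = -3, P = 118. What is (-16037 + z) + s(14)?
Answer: -103753031/6600 ≈ -15720.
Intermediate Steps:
s(t) = 1/(2*(118 + t)) (s(t) = 1/(2*(t + 118)) = 1/(2*(118 + t)))
V(j) = -⅓ (V(j) = 1/(-3) = -⅓)
p(w, a) = -2/(5*w)
z = 7921/25 (z = (-2/(5*(-⅓)) - 19)² = (-⅖*(-3) - 19)² = (6/5 - 19)² = (-89/5)² = 7921/25 ≈ 316.84)
(-16037 + z) + s(14) = (-16037 + 7921/25) + 1/(2*(118 + 14)) = -393004/25 + (½)/132 = -393004/25 + (½)*(1/132) = -393004/25 + 1/264 = -103753031/6600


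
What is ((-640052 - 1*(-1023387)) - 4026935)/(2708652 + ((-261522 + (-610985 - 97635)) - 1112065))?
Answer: -728720/125289 ≈ -5.8163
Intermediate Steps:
((-640052 - 1*(-1023387)) - 4026935)/(2708652 + ((-261522 + (-610985 - 97635)) - 1112065)) = ((-640052 + 1023387) - 4026935)/(2708652 + ((-261522 - 708620) - 1112065)) = (383335 - 4026935)/(2708652 + (-970142 - 1112065)) = -3643600/(2708652 - 2082207) = -3643600/626445 = -3643600*1/626445 = -728720/125289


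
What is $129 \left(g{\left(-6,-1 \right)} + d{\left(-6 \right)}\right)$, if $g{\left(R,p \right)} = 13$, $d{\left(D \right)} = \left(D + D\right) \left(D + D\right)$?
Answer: $20253$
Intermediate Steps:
$d{\left(D \right)} = 4 D^{2}$ ($d{\left(D \right)} = 2 D 2 D = 4 D^{2}$)
$129 \left(g{\left(-6,-1 \right)} + d{\left(-6 \right)}\right) = 129 \left(13 + 4 \left(-6\right)^{2}\right) = 129 \left(13 + 4 \cdot 36\right) = 129 \left(13 + 144\right) = 129 \cdot 157 = 20253$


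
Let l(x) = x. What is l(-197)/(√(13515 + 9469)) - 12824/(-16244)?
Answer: 3206/4061 - 197*√34/884 ≈ -0.50997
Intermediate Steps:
l(-197)/(√(13515 + 9469)) - 12824/(-16244) = -197/√(13515 + 9469) - 12824/(-16244) = -197*√34/884 - 12824*(-1/16244) = -197*√34/884 + 3206/4061 = 3206/4061 - 197*√34/884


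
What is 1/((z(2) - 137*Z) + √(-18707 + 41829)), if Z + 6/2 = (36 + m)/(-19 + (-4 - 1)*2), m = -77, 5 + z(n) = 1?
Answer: 89697/9410497 - 841*√23122/18820994 ≈ 0.0027370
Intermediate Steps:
z(n) = -4 (z(n) = -5 + 1 = -4)
Z = -46/29 (Z = -3 + (36 - 77)/(-19 + (-4 - 1)*2) = -3 - 41/(-19 - 5*2) = -3 - 41/(-19 - 10) = -3 - 41/(-29) = -3 - 41*(-1/29) = -3 + 41/29 = -46/29 ≈ -1.5862)
1/((z(2) - 137*Z) + √(-18707 + 41829)) = 1/((-4 - 137*(-46/29)) + √(-18707 + 41829)) = 1/((-4 + 6302/29) + √23122) = 1/(6186/29 + √23122)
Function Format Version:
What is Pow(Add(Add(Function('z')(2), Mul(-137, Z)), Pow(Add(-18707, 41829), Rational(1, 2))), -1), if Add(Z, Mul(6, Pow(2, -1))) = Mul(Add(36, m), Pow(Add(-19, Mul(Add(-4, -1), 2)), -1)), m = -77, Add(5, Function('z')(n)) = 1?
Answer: Add(Rational(89697, 9410497), Mul(Rational(-841, 18820994), Pow(23122, Rational(1, 2)))) ≈ 0.0027370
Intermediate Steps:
Function('z')(n) = -4 (Function('z')(n) = Add(-5, 1) = -4)
Z = Rational(-46, 29) (Z = Add(-3, Mul(Add(36, -77), Pow(Add(-19, Mul(Add(-4, -1), 2)), -1))) = Add(-3, Mul(-41, Pow(Add(-19, Mul(-5, 2)), -1))) = Add(-3, Mul(-41, Pow(Add(-19, -10), -1))) = Add(-3, Mul(-41, Pow(-29, -1))) = Add(-3, Mul(-41, Rational(-1, 29))) = Add(-3, Rational(41, 29)) = Rational(-46, 29) ≈ -1.5862)
Pow(Add(Add(Function('z')(2), Mul(-137, Z)), Pow(Add(-18707, 41829), Rational(1, 2))), -1) = Pow(Add(Add(-4, Mul(-137, Rational(-46, 29))), Pow(Add(-18707, 41829), Rational(1, 2))), -1) = Pow(Add(Add(-4, Rational(6302, 29)), Pow(23122, Rational(1, 2))), -1) = Pow(Add(Rational(6186, 29), Pow(23122, Rational(1, 2))), -1)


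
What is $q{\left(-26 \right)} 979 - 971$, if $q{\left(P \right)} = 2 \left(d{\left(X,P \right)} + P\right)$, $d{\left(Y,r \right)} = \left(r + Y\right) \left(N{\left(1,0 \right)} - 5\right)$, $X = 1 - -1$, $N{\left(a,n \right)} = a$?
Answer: $136089$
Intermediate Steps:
$X = 2$ ($X = 1 + 1 = 2$)
$d{\left(Y,r \right)} = - 4 Y - 4 r$ ($d{\left(Y,r \right)} = \left(r + Y\right) \left(1 - 5\right) = \left(Y + r\right) \left(-4\right) = - 4 Y - 4 r$)
$q{\left(P \right)} = -16 - 6 P$ ($q{\left(P \right)} = 2 \left(\left(\left(-4\right) 2 - 4 P\right) + P\right) = 2 \left(\left(-8 - 4 P\right) + P\right) = 2 \left(-8 - 3 P\right) = -16 - 6 P$)
$q{\left(-26 \right)} 979 - 971 = \left(-16 - -156\right) 979 - 971 = \left(-16 + 156\right) 979 - 971 = 140 \cdot 979 - 971 = 137060 - 971 = 136089$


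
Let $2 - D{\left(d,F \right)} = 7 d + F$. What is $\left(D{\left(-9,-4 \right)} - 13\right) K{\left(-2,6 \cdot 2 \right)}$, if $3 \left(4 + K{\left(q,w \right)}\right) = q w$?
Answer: $-672$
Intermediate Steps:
$K{\left(q,w \right)} = -4 + \frac{q w}{3}$
$D{\left(d,F \right)} = 2 - F - 7 d$ ($D{\left(d,F \right)} = 2 - \left(7 d + F\right) = 2 - \left(F + 7 d\right) = 2 - F - 7 d$)
$\left(D{\left(-9,-4 \right)} - 13\right) K{\left(-2,6 \cdot 2 \right)} = \left(\left(2 - -4 - -63\right) - 13\right) \left(-4 + \frac{1}{3} \left(-2\right) 6 \cdot 2\right) = \left(\left(2 + 4 + 63\right) - 13\right) \left(-4 + \frac{1}{3} \left(-2\right) 12\right) = \left(69 - 13\right) \left(-4 - 8\right) = 56 \left(-12\right) = -672$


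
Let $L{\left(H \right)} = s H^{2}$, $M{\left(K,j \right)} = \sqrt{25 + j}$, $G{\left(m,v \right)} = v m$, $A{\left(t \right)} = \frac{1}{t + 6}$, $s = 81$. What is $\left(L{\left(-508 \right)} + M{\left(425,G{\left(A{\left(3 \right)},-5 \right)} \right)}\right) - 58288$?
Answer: $20844896 + \frac{2 \sqrt{55}}{3} \approx 2.0845 \cdot 10^{7}$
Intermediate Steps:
$A{\left(t \right)} = \frac{1}{6 + t}$
$G{\left(m,v \right)} = m v$
$L{\left(H \right)} = 81 H^{2}$
$\left(L{\left(-508 \right)} + M{\left(425,G{\left(A{\left(3 \right)},-5 \right)} \right)}\right) - 58288 = \left(81 \left(-508\right)^{2} + \sqrt{25 + \frac{1}{6 + 3} \left(-5\right)}\right) - 58288 = \left(81 \cdot 258064 + \sqrt{25 + \frac{1}{9} \left(-5\right)}\right) - 58288 = \left(20903184 + \sqrt{25 + \frac{1}{9} \left(-5\right)}\right) - 58288 = \left(20903184 + \sqrt{25 - \frac{5}{9}}\right) - 58288 = \left(20903184 + \sqrt{\frac{220}{9}}\right) - 58288 = \left(20903184 + \frac{2 \sqrt{55}}{3}\right) - 58288 = 20844896 + \frac{2 \sqrt{55}}{3}$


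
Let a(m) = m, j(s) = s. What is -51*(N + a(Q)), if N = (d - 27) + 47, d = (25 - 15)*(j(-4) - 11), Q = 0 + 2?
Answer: 6528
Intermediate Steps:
Q = 2
d = -150 (d = (25 - 15)*(-4 - 11) = 10*(-15) = -150)
N = -130 (N = (-150 - 27) + 47 = -177 + 47 = -130)
-51*(N + a(Q)) = -51*(-130 + 2) = -51*(-128) = 6528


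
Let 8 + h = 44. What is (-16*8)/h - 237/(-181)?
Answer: -3659/1629 ≈ -2.2462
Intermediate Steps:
h = 36 (h = -8 + 44 = 36)
(-16*8)/h - 237/(-181) = -16*8/36 - 237/(-181) = -128*1/36 - 237*(-1/181) = -32/9 + 237/181 = -3659/1629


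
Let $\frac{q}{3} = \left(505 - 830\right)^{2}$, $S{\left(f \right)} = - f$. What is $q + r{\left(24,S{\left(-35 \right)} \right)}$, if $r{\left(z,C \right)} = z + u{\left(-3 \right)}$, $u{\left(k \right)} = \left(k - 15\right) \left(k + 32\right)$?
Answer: $316377$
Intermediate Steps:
$u{\left(k \right)} = \left(-15 + k\right) \left(32 + k\right)$
$r{\left(z,C \right)} = -522 + z$ ($r{\left(z,C \right)} = z + \left(-480 + \left(-3\right)^{2} + 17 \left(-3\right)\right) = z - 522 = -522 + z$)
$q = 316875$ ($q = 3 \left(505 - 830\right)^{2} = 3 \left(-325\right)^{2} = 3 \cdot 105625 = 316875$)
$q + r{\left(24,S{\left(-35 \right)} \right)} = 316875 + \left(-522 + 24\right) = 316875 - 498 = 316377$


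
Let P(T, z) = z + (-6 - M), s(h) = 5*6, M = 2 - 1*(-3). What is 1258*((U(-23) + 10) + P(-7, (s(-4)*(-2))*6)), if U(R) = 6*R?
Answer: -627742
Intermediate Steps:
M = 5 (M = 2 + 3 = 5)
s(h) = 30
P(T, z) = -11 + z (P(T, z) = z + (-6 - 1*5) = z + (-6 - 5) = z - 11 = -11 + z)
1258*((U(-23) + 10) + P(-7, (s(-4)*(-2))*6)) = 1258*((6*(-23) + 10) + (-11 + (30*(-2))*6)) = 1258*((-138 + 10) + (-11 - 60*6)) = 1258*(-128 + (-11 - 360)) = 1258*(-128 - 371) = 1258*(-499) = -627742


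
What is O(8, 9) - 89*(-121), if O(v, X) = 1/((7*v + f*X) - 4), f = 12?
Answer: 1723041/160 ≈ 10769.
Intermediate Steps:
O(v, X) = 1/(-4 + 7*v + 12*X) (O(v, X) = 1/((7*v + 12*X) - 4) = 1/(-4 + 7*v + 12*X))
O(8, 9) - 89*(-121) = 1/(-4 + 7*8 + 12*9) - 89*(-121) = 1/(-4 + 56 + 108) + 10769 = 1/160 + 10769 = 1723041/160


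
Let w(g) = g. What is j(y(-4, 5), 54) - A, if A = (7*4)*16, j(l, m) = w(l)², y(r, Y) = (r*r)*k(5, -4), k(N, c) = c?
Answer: 3648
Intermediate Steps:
y(r, Y) = -4*r² (y(r, Y) = (r*r)*(-4) = r²*(-4) = -4*r²)
j(l, m) = l²
A = 448 (A = 28*16 = 448)
j(y(-4, 5), 54) - A = (-4*(-4)²)² - 1*448 = (-4*16)² - 448 = (-64)² - 448 = 4096 - 448 = 3648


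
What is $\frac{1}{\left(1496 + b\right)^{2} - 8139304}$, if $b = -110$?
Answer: $- \frac{1}{6218308} \approx -1.6082 \cdot 10^{-7}$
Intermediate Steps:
$\frac{1}{\left(1496 + b\right)^{2} - 8139304} = \frac{1}{\left(1496 - 110\right)^{2} - 8139304} = \frac{1}{1386^{2} - 8139304} = \frac{1}{1920996 - 8139304} = \frac{1}{-6218308} = - \frac{1}{6218308}$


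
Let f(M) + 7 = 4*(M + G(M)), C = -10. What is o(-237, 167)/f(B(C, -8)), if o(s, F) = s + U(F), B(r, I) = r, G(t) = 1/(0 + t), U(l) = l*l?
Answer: -138260/237 ≈ -583.38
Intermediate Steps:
U(l) = l²
G(t) = 1/t
f(M) = -7 + 4*M + 4/M (f(M) = -7 + 4*(M + 1/M) = -7 + (4*M + 4/M) = -7 + 4*M + 4/M)
o(s, F) = s + F²
o(-237, 167)/f(B(C, -8)) = (-237 + 167²)/(-7 + 4*(-10) + 4/(-10)) = (-237 + 27889)/(-7 - 40 + 4*(-⅒)) = 27652/(-7 - 40 - ⅖) = 27652/(-237/5) = 27652*(-5/237) = -138260/237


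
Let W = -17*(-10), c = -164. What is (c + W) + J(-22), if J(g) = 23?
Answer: 29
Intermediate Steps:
W = 170
(c + W) + J(-22) = (-164 + 170) + 23 = 6 + 23 = 29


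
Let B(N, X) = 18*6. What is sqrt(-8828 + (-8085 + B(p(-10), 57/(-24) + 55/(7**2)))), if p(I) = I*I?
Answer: I*sqrt(16805) ≈ 129.63*I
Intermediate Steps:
p(I) = I**2
B(N, X) = 108
sqrt(-8828 + (-8085 + B(p(-10), 57/(-24) + 55/(7**2)))) = sqrt(-8828 + (-8085 + 108)) = sqrt(-8828 - 7977) = sqrt(-16805) = I*sqrt(16805)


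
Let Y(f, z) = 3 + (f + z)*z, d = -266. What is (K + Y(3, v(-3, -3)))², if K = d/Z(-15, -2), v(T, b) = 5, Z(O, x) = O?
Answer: 829921/225 ≈ 3688.5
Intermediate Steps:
Y(f, z) = 3 + z*(f + z)
K = 266/15 (K = -266/(-15) = -266*(-1/15) = 266/15 ≈ 17.733)
(K + Y(3, v(-3, -3)))² = (266/15 + (3 + 5² + 3*5))² = (266/15 + (3 + 25 + 15))² = (266/15 + 43)² = (911/15)² = 829921/225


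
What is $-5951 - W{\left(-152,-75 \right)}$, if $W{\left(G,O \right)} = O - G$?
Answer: $-6028$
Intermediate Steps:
$-5951 - W{\left(-152,-75 \right)} = -5951 - \left(-75 - -152\right) = -5951 - \left(-75 + 152\right) = -5951 - 77 = -6028$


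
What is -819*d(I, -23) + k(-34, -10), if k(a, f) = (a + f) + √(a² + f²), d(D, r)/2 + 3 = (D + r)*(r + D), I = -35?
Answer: -5505362 + 2*√314 ≈ -5.5053e+6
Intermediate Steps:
d(D, r) = -6 + 2*(D + r)² (d(D, r) = -6 + 2*((D + r)*(r + D)) = -6 + 2*((D + r)*(D + r)) = -6 + 2*(D + r)²)
k(a, f) = a + f + √(a² + f²)
-819*d(I, -23) + k(-34, -10) = -819*(-6 + 2*(-35 - 23)²) + (-34 - 10 + √((-34)² + (-10)²)) = -819*(-6 + 2*(-58)²) + (-34 - 10 + √(1156 + 100)) = -819*(-6 + 2*3364) + (-34 - 10 + √1256) = -819*(-6 + 6728) + (-34 - 10 + 2*√314) = -819*6722 + (-44 + 2*√314) = -5505318 + (-44 + 2*√314) = -5505362 + 2*√314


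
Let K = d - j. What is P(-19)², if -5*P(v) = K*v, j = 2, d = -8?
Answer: 1444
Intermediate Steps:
K = -10 (K = -8 - 1*2 = -8 - 2 = -10)
P(v) = 2*v (P(v) = -(-2)*v = 2*v)
P(-19)² = (2*(-19))² = (-38)² = 1444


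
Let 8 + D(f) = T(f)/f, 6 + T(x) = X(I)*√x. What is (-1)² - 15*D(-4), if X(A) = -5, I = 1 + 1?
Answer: 197/2 - 75*I/2 ≈ 98.5 - 37.5*I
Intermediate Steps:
I = 2
T(x) = -6 - 5*√x
D(f) = -8 + (-6 - 5*√f)/f
(-1)² - 15*D(-4) = (-1)² - 15*(-8 - 6/(-4) - (-5)*I/2) = 1 - 15*(-8 - 6*(-¼) - (-5)*I/2) = 1 - 15*(-8 + 3/2 + 5*I/2) = 1 - 15*(-13/2 + 5*I/2) = 1 + (195/2 - 75*I/2) = 197/2 - 75*I/2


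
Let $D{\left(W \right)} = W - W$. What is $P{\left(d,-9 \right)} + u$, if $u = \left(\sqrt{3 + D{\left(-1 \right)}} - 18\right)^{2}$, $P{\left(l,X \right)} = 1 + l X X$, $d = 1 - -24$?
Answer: $2353 - 36 \sqrt{3} \approx 2290.6$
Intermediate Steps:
$D{\left(W \right)} = 0$
$d = 25$ ($d = 1 + 24 = 25$)
$P{\left(l,X \right)} = 1 + l X^{2}$ ($P{\left(l,X \right)} = 1 + X l X = 1 + l X^{2}$)
$u = \left(-18 + \sqrt{3}\right)^{2}$ ($u = \left(\sqrt{3 + 0} - 18\right)^{2} = \left(\sqrt{3} - 18\right)^{2} = \left(-18 + \sqrt{3}\right)^{2} \approx 264.65$)
$P{\left(d,-9 \right)} + u = \left(1 + 25 \left(-9\right)^{2}\right) + \left(18 - \sqrt{3}\right)^{2} = \left(1 + 25 \cdot 81\right) + \left(18 - \sqrt{3}\right)^{2} = \left(1 + 2025\right) + \left(18 - \sqrt{3}\right)^{2} = 2026 + \left(18 - \sqrt{3}\right)^{2}$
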